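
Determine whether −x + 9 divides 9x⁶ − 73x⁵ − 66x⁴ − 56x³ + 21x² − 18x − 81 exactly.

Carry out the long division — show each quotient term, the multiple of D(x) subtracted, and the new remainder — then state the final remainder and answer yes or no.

Step 1: lead(9x⁶ − 73x⁵ − 66x⁴ − 56x³ + 21x² − 18x − 81) ÷ lead(D) = 9x⁶ ÷ −x = −9x⁵. Subtract (−9x⁵)·D = 9x⁶ − 81x⁵. Remainder: 8x⁵ − 66x⁴ − 56x³ + 21x² − 18x − 81.
Step 2: lead(8x⁵ − 66x⁴ − 56x³ + 21x² − 18x − 81) ÷ lead(D) = 8x⁵ ÷ −x = −8x⁴. Subtract (−8x⁴)·D = 8x⁵ − 72x⁴. Remainder: 6x⁴ − 56x³ + 21x² − 18x − 81.
Step 3: lead(6x⁴ − 56x³ + 21x² − 18x − 81) ÷ lead(D) = 6x⁴ ÷ −x = −6x³. Subtract (−6x³)·D = 6x⁴ − 54x³. Remainder: −2x³ + 21x² − 18x − 81.
Step 4: lead(−2x³ + 21x² − 18x − 81) ÷ lead(D) = −2x³ ÷ −x = 2x². Subtract (2x²)·D = −2x³ + 18x². Remainder: 3x² − 18x − 81.
Step 5: lead(3x² − 18x − 81) ÷ lead(D) = 3x² ÷ −x = −3x. Subtract (−3x)·D = 3x² − 27x. Remainder: 9x − 81.
Step 6: lead(9x − 81) ÷ lead(D) = 9x ÷ −x = −9. Subtract (−9)·D = 9x − 81. Remainder: 0.

R(x) = 0, so D(x) is a factor of P(x). yes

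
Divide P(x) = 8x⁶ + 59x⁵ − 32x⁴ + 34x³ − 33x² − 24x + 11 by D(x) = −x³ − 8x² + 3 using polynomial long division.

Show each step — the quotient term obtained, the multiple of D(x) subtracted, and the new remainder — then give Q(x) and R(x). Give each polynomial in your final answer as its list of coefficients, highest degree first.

Q = [-8, 5, -8, 6]; R = [-7]

Step 1: lead(8x⁶ + 59x⁵ − 32x⁴ + 34x³ − 33x² − 24x + 11) ÷ lead(D) = 8x⁶ ÷ −x³ = −8x³. Subtract (−8x³)·D = 8x⁶ + 64x⁵ − 24x³. Remainder: −5x⁵ − 32x⁴ + 58x³ − 33x² − 24x + 11.
Step 2: lead(−5x⁵ − 32x⁴ + 58x³ − 33x² − 24x + 11) ÷ lead(D) = −5x⁵ ÷ −x³ = 5x². Subtract (5x²)·D = −5x⁵ − 40x⁴ + 15x². Remainder: 8x⁴ + 58x³ − 48x² − 24x + 11.
Step 3: lead(8x⁴ + 58x³ − 48x² − 24x + 11) ÷ lead(D) = 8x⁴ ÷ −x³ = −8x. Subtract (−8x)·D = 8x⁴ + 64x³ − 24x. Remainder: −6x³ − 48x² + 11.
Step 4: lead(−6x³ − 48x² + 11) ÷ lead(D) = −6x³ ÷ −x³ = 6. Subtract (6)·D = −6x³ − 48x² + 18. Remainder: −7.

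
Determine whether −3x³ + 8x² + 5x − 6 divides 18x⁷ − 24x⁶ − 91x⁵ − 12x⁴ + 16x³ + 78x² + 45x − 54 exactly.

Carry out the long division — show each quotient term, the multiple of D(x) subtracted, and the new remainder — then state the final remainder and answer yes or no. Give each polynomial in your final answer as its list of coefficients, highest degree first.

R = [0], so D(x) is a factor of P(x). yes

Step 1: lead(18x⁷ − 24x⁶ − 91x⁵ − 12x⁴ + 16x³ + 78x² + 45x − 54) ÷ lead(D) = 18x⁷ ÷ −3x³ = −6x⁴. Subtract (−6x⁴)·D = 18x⁷ − 48x⁶ − 30x⁵ + 36x⁴. Remainder: 24x⁶ − 61x⁵ − 48x⁴ + 16x³ + 78x² + 45x − 54.
Step 2: lead(24x⁶ − 61x⁵ − 48x⁴ + 16x³ + 78x² + 45x − 54) ÷ lead(D) = 24x⁶ ÷ −3x³ = −8x³. Subtract (−8x³)·D = 24x⁶ − 64x⁵ − 40x⁴ + 48x³. Remainder: 3x⁵ − 8x⁴ − 32x³ + 78x² + 45x − 54.
Step 3: lead(3x⁵ − 8x⁴ − 32x³ + 78x² + 45x − 54) ÷ lead(D) = 3x⁵ ÷ −3x³ = −x². Subtract (−x²)·D = 3x⁵ − 8x⁴ − 5x³ + 6x². Remainder: −27x³ + 72x² + 45x − 54.
Step 4: lead(−27x³ + 72x² + 45x − 54) ÷ lead(D) = −27x³ ÷ −3x³ = 9. Subtract (9)·D = −27x³ + 72x² + 45x − 54. Remainder: 0.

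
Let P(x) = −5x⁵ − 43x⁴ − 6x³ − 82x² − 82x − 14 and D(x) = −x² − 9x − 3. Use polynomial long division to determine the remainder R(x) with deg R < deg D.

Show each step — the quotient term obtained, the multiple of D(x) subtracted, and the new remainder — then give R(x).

R(x) = 8x + 7

Step 1: lead(−5x⁵ − 43x⁴ − 6x³ − 82x² − 82x − 14) ÷ lead(D) = −5x⁵ ÷ −x² = 5x³. Subtract (5x³)·D = −5x⁵ − 45x⁴ − 15x³. Remainder: 2x⁴ + 9x³ − 82x² − 82x − 14.
Step 2: lead(2x⁴ + 9x³ − 82x² − 82x − 14) ÷ lead(D) = 2x⁴ ÷ −x² = −2x². Subtract (−2x²)·D = 2x⁴ + 18x³ + 6x². Remainder: −9x³ − 88x² − 82x − 14.
Step 3: lead(−9x³ − 88x² − 82x − 14) ÷ lead(D) = −9x³ ÷ −x² = 9x. Subtract (9x)·D = −9x³ − 81x² − 27x. Remainder: −7x² − 55x − 14.
Step 4: lead(−7x² − 55x − 14) ÷ lead(D) = −7x² ÷ −x² = 7. Subtract (7)·D = −7x² − 63x − 21. Remainder: 8x + 7.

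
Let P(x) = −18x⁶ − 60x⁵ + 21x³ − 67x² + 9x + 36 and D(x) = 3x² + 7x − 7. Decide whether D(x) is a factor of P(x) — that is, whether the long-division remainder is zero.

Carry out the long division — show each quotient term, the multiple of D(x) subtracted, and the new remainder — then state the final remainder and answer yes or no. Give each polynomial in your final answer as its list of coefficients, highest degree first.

R = [2, -6], so D(x) is not a factor of P(x). no

Step 1: lead(−18x⁶ − 60x⁵ + 21x³ − 67x² + 9x + 36) ÷ lead(D) = −18x⁶ ÷ 3x² = −6x⁴. Subtract (−6x⁴)·D = −18x⁶ − 42x⁵ + 42x⁴. Remainder: −18x⁵ − 42x⁴ + 21x³ − 67x² + 9x + 36.
Step 2: lead(−18x⁵ − 42x⁴ + 21x³ − 67x² + 9x + 36) ÷ lead(D) = −18x⁵ ÷ 3x² = −6x³. Subtract (−6x³)·D = −18x⁵ − 42x⁴ + 42x³. Remainder: −21x³ − 67x² + 9x + 36.
Step 3: lead(−21x³ − 67x² + 9x + 36) ÷ lead(D) = −21x³ ÷ 3x² = −7x. Subtract (−7x)·D = −21x³ − 49x² + 49x. Remainder: −18x² − 40x + 36.
Step 4: lead(−18x² − 40x + 36) ÷ lead(D) = −18x² ÷ 3x² = −6. Subtract (−6)·D = −18x² − 42x + 42. Remainder: 2x − 6.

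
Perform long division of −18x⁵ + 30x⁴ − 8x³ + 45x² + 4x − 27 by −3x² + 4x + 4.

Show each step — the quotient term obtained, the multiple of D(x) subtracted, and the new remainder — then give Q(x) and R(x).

Q(x) = 6x³ − 2x² + 8x − 7; R(x) = 1

Step 1: lead(−18x⁵ + 30x⁴ − 8x³ + 45x² + 4x − 27) ÷ lead(D) = −18x⁵ ÷ −3x² = 6x³. Subtract (6x³)·D = −18x⁵ + 24x⁴ + 24x³. Remainder: 6x⁴ − 32x³ + 45x² + 4x − 27.
Step 2: lead(6x⁴ − 32x³ + 45x² + 4x − 27) ÷ lead(D) = 6x⁴ ÷ −3x² = −2x². Subtract (−2x²)·D = 6x⁴ − 8x³ − 8x². Remainder: −24x³ + 53x² + 4x − 27.
Step 3: lead(−24x³ + 53x² + 4x − 27) ÷ lead(D) = −24x³ ÷ −3x² = 8x. Subtract (8x)·D = −24x³ + 32x² + 32x. Remainder: 21x² − 28x − 27.
Step 4: lead(21x² − 28x − 27) ÷ lead(D) = 21x² ÷ −3x² = −7. Subtract (−7)·D = 21x² − 28x − 28. Remainder: 1.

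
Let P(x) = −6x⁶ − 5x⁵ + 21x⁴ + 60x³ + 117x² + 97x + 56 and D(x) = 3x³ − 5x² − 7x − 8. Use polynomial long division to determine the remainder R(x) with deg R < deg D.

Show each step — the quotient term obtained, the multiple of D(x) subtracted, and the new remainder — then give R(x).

Step 1: lead(−6x⁶ − 5x⁵ + 21x⁴ + 60x³ + 117x² + 97x + 56) ÷ lead(D) = −6x⁶ ÷ 3x³ = −2x³. Subtract (−2x³)·D = −6x⁶ + 10x⁵ + 14x⁴ + 16x³. Remainder: −15x⁵ + 7x⁴ + 44x³ + 117x² + 97x + 56.
Step 2: lead(−15x⁵ + 7x⁴ + 44x³ + 117x² + 97x + 56) ÷ lead(D) = −15x⁵ ÷ 3x³ = −5x². Subtract (−5x²)·D = −15x⁵ + 25x⁴ + 35x³ + 40x². Remainder: −18x⁴ + 9x³ + 77x² + 97x + 56.
Step 3: lead(−18x⁴ + 9x³ + 77x² + 97x + 56) ÷ lead(D) = −18x⁴ ÷ 3x³ = −6x. Subtract (−6x)·D = −18x⁴ + 30x³ + 42x² + 48x. Remainder: −21x³ + 35x² + 49x + 56.
Step 4: lead(−21x³ + 35x² + 49x + 56) ÷ lead(D) = −21x³ ÷ 3x³ = −7. Subtract (−7)·D = −21x³ + 35x² + 49x + 56. Remainder: 0.

R(x) = 0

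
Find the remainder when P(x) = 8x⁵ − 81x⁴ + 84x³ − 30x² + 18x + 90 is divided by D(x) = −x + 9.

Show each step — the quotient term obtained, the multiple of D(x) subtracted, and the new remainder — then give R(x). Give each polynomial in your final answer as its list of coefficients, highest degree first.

Step 1: lead(8x⁵ − 81x⁴ + 84x³ − 30x² + 18x + 90) ÷ lead(D) = 8x⁵ ÷ −x = −8x⁴. Subtract (−8x⁴)·D = 8x⁵ − 72x⁴. Remainder: −9x⁴ + 84x³ − 30x² + 18x + 90.
Step 2: lead(−9x⁴ + 84x³ − 30x² + 18x + 90) ÷ lead(D) = −9x⁴ ÷ −x = 9x³. Subtract (9x³)·D = −9x⁴ + 81x³. Remainder: 3x³ − 30x² + 18x + 90.
Step 3: lead(3x³ − 30x² + 18x + 90) ÷ lead(D) = 3x³ ÷ −x = −3x². Subtract (−3x²)·D = 3x³ − 27x². Remainder: −3x² + 18x + 90.
Step 4: lead(−3x² + 18x + 90) ÷ lead(D) = −3x² ÷ −x = 3x. Subtract (3x)·D = −3x² + 27x. Remainder: −9x + 90.
Step 5: lead(−9x + 90) ÷ lead(D) = −9x ÷ −x = 9. Subtract (9)·D = −9x + 81. Remainder: 9.

R = [9]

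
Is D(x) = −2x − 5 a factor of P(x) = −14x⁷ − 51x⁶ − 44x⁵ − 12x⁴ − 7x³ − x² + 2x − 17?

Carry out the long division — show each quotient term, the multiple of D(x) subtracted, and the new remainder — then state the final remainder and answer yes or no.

R(x) = 3, so D(x) is not a factor of P(x). no

Step 1: lead(−14x⁷ − 51x⁶ − 44x⁵ − 12x⁴ − 7x³ − x² + 2x − 17) ÷ lead(D) = −14x⁷ ÷ −2x = 7x⁶. Subtract (7x⁶)·D = −14x⁷ − 35x⁶. Remainder: −16x⁶ − 44x⁵ − 12x⁴ − 7x³ − x² + 2x − 17.
Step 2: lead(−16x⁶ − 44x⁵ − 12x⁴ − 7x³ − x² + 2x − 17) ÷ lead(D) = −16x⁶ ÷ −2x = 8x⁵. Subtract (8x⁵)·D = −16x⁶ − 40x⁵. Remainder: −4x⁵ − 12x⁴ − 7x³ − x² + 2x − 17.
Step 3: lead(−4x⁵ − 12x⁴ − 7x³ − x² + 2x − 17) ÷ lead(D) = −4x⁵ ÷ −2x = 2x⁴. Subtract (2x⁴)·D = −4x⁵ − 10x⁴. Remainder: −2x⁴ − 7x³ − x² + 2x − 17.
Step 4: lead(−2x⁴ − 7x³ − x² + 2x − 17) ÷ lead(D) = −2x⁴ ÷ −2x = x³. Subtract (x³)·D = −2x⁴ − 5x³. Remainder: −2x³ − x² + 2x − 17.
Step 5: lead(−2x³ − x² + 2x − 17) ÷ lead(D) = −2x³ ÷ −2x = x². Subtract (x²)·D = −2x³ − 5x². Remainder: 4x² + 2x − 17.
Step 6: lead(4x² + 2x − 17) ÷ lead(D) = 4x² ÷ −2x = −2x. Subtract (−2x)·D = 4x² + 10x. Remainder: −8x − 17.
Step 7: lead(−8x − 17) ÷ lead(D) = −8x ÷ −2x = 4. Subtract (4)·D = −8x − 20. Remainder: 3.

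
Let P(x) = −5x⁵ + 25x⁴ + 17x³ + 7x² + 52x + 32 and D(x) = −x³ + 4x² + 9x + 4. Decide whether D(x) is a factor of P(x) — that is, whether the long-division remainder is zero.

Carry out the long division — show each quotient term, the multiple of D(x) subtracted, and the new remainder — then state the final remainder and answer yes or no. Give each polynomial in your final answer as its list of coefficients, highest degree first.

R = [0], so D(x) is a factor of P(x). yes

Step 1: lead(−5x⁵ + 25x⁴ + 17x³ + 7x² + 52x + 32) ÷ lead(D) = −5x⁵ ÷ −x³ = 5x². Subtract (5x²)·D = −5x⁵ + 20x⁴ + 45x³ + 20x². Remainder: 5x⁴ − 28x³ − 13x² + 52x + 32.
Step 2: lead(5x⁴ − 28x³ − 13x² + 52x + 32) ÷ lead(D) = 5x⁴ ÷ −x³ = −5x. Subtract (−5x)·D = 5x⁴ − 20x³ − 45x² − 20x. Remainder: −8x³ + 32x² + 72x + 32.
Step 3: lead(−8x³ + 32x² + 72x + 32) ÷ lead(D) = −8x³ ÷ −x³ = 8. Subtract (8)·D = −8x³ + 32x² + 72x + 32. Remainder: 0.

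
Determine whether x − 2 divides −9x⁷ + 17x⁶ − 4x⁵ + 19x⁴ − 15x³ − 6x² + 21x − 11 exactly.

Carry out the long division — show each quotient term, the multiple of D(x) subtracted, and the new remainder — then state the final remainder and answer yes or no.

Step 1: lead(−9x⁷ + 17x⁶ − 4x⁵ + 19x⁴ − 15x³ − 6x² + 21x − 11) ÷ lead(D) = −9x⁷ ÷ x = −9x⁶. Subtract (−9x⁶)·D = −9x⁷ + 18x⁶. Remainder: −x⁶ − 4x⁵ + 19x⁴ − 15x³ − 6x² + 21x − 11.
Step 2: lead(−x⁶ − 4x⁵ + 19x⁴ − 15x³ − 6x² + 21x − 11) ÷ lead(D) = −x⁶ ÷ x = −x⁵. Subtract (−x⁵)·D = −x⁶ + 2x⁵. Remainder: −6x⁵ + 19x⁴ − 15x³ − 6x² + 21x − 11.
Step 3: lead(−6x⁵ + 19x⁴ − 15x³ − 6x² + 21x − 11) ÷ lead(D) = −6x⁵ ÷ x = −6x⁴. Subtract (−6x⁴)·D = −6x⁵ + 12x⁴. Remainder: 7x⁴ − 15x³ − 6x² + 21x − 11.
Step 4: lead(7x⁴ − 15x³ − 6x² + 21x − 11) ÷ lead(D) = 7x⁴ ÷ x = 7x³. Subtract (7x³)·D = 7x⁴ − 14x³. Remainder: −x³ − 6x² + 21x − 11.
Step 5: lead(−x³ − 6x² + 21x − 11) ÷ lead(D) = −x³ ÷ x = −x². Subtract (−x²)·D = −x³ + 2x². Remainder: −8x² + 21x − 11.
Step 6: lead(−8x² + 21x − 11) ÷ lead(D) = −8x² ÷ x = −8x. Subtract (−8x)·D = −8x² + 16x. Remainder: 5x − 11.
Step 7: lead(5x − 11) ÷ lead(D) = 5x ÷ x = 5. Subtract (5)·D = 5x − 10. Remainder: −1.

R(x) = −1, so D(x) is not a factor of P(x). no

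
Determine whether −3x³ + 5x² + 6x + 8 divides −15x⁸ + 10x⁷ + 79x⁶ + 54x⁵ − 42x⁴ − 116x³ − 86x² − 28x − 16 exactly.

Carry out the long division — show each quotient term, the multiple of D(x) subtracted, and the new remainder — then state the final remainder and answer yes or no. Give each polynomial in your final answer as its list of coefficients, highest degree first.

R = [0], so D(x) is a factor of P(x). yes

Step 1: lead(−15x⁸ + 10x⁷ + 79x⁶ + 54x⁵ − 42x⁴ − 116x³ − 86x² − 28x − 16) ÷ lead(D) = −15x⁸ ÷ −3x³ = 5x⁵. Subtract (5x⁵)·D = −15x⁸ + 25x⁷ + 30x⁶ + 40x⁵. Remainder: −15x⁷ + 49x⁶ + 14x⁵ − 42x⁴ − 116x³ − 86x² − 28x − 16.
Step 2: lead(−15x⁷ + 49x⁶ + 14x⁵ − 42x⁴ − 116x³ − 86x² − 28x − 16) ÷ lead(D) = −15x⁷ ÷ −3x³ = 5x⁴. Subtract (5x⁴)·D = −15x⁷ + 25x⁶ + 30x⁵ + 40x⁴. Remainder: 24x⁶ − 16x⁵ − 82x⁴ − 116x³ − 86x² − 28x − 16.
Step 3: lead(24x⁶ − 16x⁵ − 82x⁴ − 116x³ − 86x² − 28x − 16) ÷ lead(D) = 24x⁶ ÷ −3x³ = −8x³. Subtract (−8x³)·D = 24x⁶ − 40x⁵ − 48x⁴ − 64x³. Remainder: 24x⁵ − 34x⁴ − 52x³ − 86x² − 28x − 16.
Step 4: lead(24x⁵ − 34x⁴ − 52x³ − 86x² − 28x − 16) ÷ lead(D) = 24x⁵ ÷ −3x³ = −8x². Subtract (−8x²)·D = 24x⁵ − 40x⁴ − 48x³ − 64x². Remainder: 6x⁴ − 4x³ − 22x² − 28x − 16.
Step 5: lead(6x⁴ − 4x³ − 22x² − 28x − 16) ÷ lead(D) = 6x⁴ ÷ −3x³ = −2x. Subtract (−2x)·D = 6x⁴ − 10x³ − 12x² − 16x. Remainder: 6x³ − 10x² − 12x − 16.
Step 6: lead(6x³ − 10x² − 12x − 16) ÷ lead(D) = 6x³ ÷ −3x³ = −2. Subtract (−2)·D = 6x³ − 10x² − 12x − 16. Remainder: 0.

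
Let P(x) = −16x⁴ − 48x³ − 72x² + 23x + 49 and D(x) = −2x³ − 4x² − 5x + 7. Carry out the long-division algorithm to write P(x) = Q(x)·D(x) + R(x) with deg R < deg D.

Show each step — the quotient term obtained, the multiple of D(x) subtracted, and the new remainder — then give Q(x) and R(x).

Q(x) = 8x + 8; R(x) = 7x − 7

Step 1: lead(−16x⁴ − 48x³ − 72x² + 23x + 49) ÷ lead(D) = −16x⁴ ÷ −2x³ = 8x. Subtract (8x)·D = −16x⁴ − 32x³ − 40x² + 56x. Remainder: −16x³ − 32x² − 33x + 49.
Step 2: lead(−16x³ − 32x² − 33x + 49) ÷ lead(D) = −16x³ ÷ −2x³ = 8. Subtract (8)·D = −16x³ − 32x² − 40x + 56. Remainder: 7x − 7.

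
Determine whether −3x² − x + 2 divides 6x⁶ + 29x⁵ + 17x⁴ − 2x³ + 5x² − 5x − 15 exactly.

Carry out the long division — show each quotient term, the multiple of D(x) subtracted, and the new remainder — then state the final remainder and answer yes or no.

Step 1: lead(6x⁶ + 29x⁵ + 17x⁴ − 2x³ + 5x² − 5x − 15) ÷ lead(D) = 6x⁶ ÷ −3x² = −2x⁴. Subtract (−2x⁴)·D = 6x⁶ + 2x⁵ − 4x⁴. Remainder: 27x⁵ + 21x⁴ − 2x³ + 5x² − 5x − 15.
Step 2: lead(27x⁵ + 21x⁴ − 2x³ + 5x² − 5x − 15) ÷ lead(D) = 27x⁵ ÷ −3x² = −9x³. Subtract (−9x³)·D = 27x⁵ + 9x⁴ − 18x³. Remainder: 12x⁴ + 16x³ + 5x² − 5x − 15.
Step 3: lead(12x⁴ + 16x³ + 5x² − 5x − 15) ÷ lead(D) = 12x⁴ ÷ −3x² = −4x². Subtract (−4x²)·D = 12x⁴ + 4x³ − 8x². Remainder: 12x³ + 13x² − 5x − 15.
Step 4: lead(12x³ + 13x² − 5x − 15) ÷ lead(D) = 12x³ ÷ −3x² = −4x. Subtract (−4x)·D = 12x³ + 4x² − 8x. Remainder: 9x² + 3x − 15.
Step 5: lead(9x² + 3x − 15) ÷ lead(D) = 9x² ÷ −3x² = −3. Subtract (−3)·D = 9x² + 3x − 6. Remainder: −9.

R(x) = −9, so D(x) is not a factor of P(x). no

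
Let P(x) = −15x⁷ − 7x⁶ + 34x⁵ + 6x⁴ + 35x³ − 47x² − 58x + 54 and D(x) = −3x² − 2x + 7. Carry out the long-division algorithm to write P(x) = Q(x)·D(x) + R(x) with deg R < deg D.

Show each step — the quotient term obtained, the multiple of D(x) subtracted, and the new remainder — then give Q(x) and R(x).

Step 1: lead(−15x⁷ − 7x⁶ + 34x⁵ + 6x⁴ + 35x³ − 47x² − 58x + 54) ÷ lead(D) = −15x⁷ ÷ −3x² = 5x⁵. Subtract (5x⁵)·D = −15x⁷ − 10x⁶ + 35x⁵. Remainder: 3x⁶ − x⁵ + 6x⁴ + 35x³ − 47x² − 58x + 54.
Step 2: lead(3x⁶ − x⁵ + 6x⁴ + 35x³ − 47x² − 58x + 54) ÷ lead(D) = 3x⁶ ÷ −3x² = −x⁴. Subtract (−x⁴)·D = 3x⁶ + 2x⁵ − 7x⁴. Remainder: −3x⁵ + 13x⁴ + 35x³ − 47x² − 58x + 54.
Step 3: lead(−3x⁵ + 13x⁴ + 35x³ − 47x² − 58x + 54) ÷ lead(D) = −3x⁵ ÷ −3x² = x³. Subtract (x³)·D = −3x⁵ − 2x⁴ + 7x³. Remainder: 15x⁴ + 28x³ − 47x² − 58x + 54.
Step 4: lead(15x⁴ + 28x³ − 47x² − 58x + 54) ÷ lead(D) = 15x⁴ ÷ −3x² = −5x². Subtract (−5x²)·D = 15x⁴ + 10x³ − 35x². Remainder: 18x³ − 12x² − 58x + 54.
Step 5: lead(18x³ − 12x² − 58x + 54) ÷ lead(D) = 18x³ ÷ −3x² = −6x. Subtract (−6x)·D = 18x³ + 12x² − 42x. Remainder: −24x² − 16x + 54.
Step 6: lead(−24x² − 16x + 54) ÷ lead(D) = −24x² ÷ −3x² = 8. Subtract (8)·D = −24x² − 16x + 56. Remainder: −2.

Q(x) = 5x⁵ − x⁴ + x³ − 5x² − 6x + 8; R(x) = −2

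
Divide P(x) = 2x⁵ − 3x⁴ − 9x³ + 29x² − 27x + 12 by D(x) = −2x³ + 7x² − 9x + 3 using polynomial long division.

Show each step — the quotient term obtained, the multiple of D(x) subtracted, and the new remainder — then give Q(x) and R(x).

Step 1: lead(2x⁵ − 3x⁴ − 9x³ + 29x² − 27x + 12) ÷ lead(D) = 2x⁵ ÷ −2x³ = −x². Subtract (−x²)·D = 2x⁵ − 7x⁴ + 9x³ − 3x². Remainder: 4x⁴ − 18x³ + 32x² − 27x + 12.
Step 2: lead(4x⁴ − 18x³ + 32x² − 27x + 12) ÷ lead(D) = 4x⁴ ÷ −2x³ = −2x. Subtract (−2x)·D = 4x⁴ − 14x³ + 18x² − 6x. Remainder: −4x³ + 14x² − 21x + 12.
Step 3: lead(−4x³ + 14x² − 21x + 12) ÷ lead(D) = −4x³ ÷ −2x³ = 2. Subtract (2)·D = −4x³ + 14x² − 18x + 6. Remainder: −3x + 6.

Q(x) = −x² − 2x + 2; R(x) = −3x + 6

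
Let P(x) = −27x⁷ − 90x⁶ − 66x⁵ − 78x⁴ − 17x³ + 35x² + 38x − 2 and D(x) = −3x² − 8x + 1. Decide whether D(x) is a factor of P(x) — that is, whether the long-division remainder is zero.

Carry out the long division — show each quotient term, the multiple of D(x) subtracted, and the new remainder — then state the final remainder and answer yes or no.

R(x) = 3, so D(x) is not a factor of P(x). no

Step 1: lead(−27x⁷ − 90x⁶ − 66x⁵ − 78x⁴ − 17x³ + 35x² + 38x − 2) ÷ lead(D) = −27x⁷ ÷ −3x² = 9x⁵. Subtract (9x⁵)·D = −27x⁷ − 72x⁶ + 9x⁵. Remainder: −18x⁶ − 75x⁵ − 78x⁴ − 17x³ + 35x² + 38x − 2.
Step 2: lead(−18x⁶ − 75x⁵ − 78x⁴ − 17x³ + 35x² + 38x − 2) ÷ lead(D) = −18x⁶ ÷ −3x² = 6x⁴. Subtract (6x⁴)·D = −18x⁶ − 48x⁵ + 6x⁴. Remainder: −27x⁵ − 84x⁴ − 17x³ + 35x² + 38x − 2.
Step 3: lead(−27x⁵ − 84x⁴ − 17x³ + 35x² + 38x − 2) ÷ lead(D) = −27x⁵ ÷ −3x² = 9x³. Subtract (9x³)·D = −27x⁵ − 72x⁴ + 9x³. Remainder: −12x⁴ − 26x³ + 35x² + 38x − 2.
Step 4: lead(−12x⁴ − 26x³ + 35x² + 38x − 2) ÷ lead(D) = −12x⁴ ÷ −3x² = 4x². Subtract (4x²)·D = −12x⁴ − 32x³ + 4x². Remainder: 6x³ + 31x² + 38x − 2.
Step 5: lead(6x³ + 31x² + 38x − 2) ÷ lead(D) = 6x³ ÷ −3x² = −2x. Subtract (−2x)·D = 6x³ + 16x² − 2x. Remainder: 15x² + 40x − 2.
Step 6: lead(15x² + 40x − 2) ÷ lead(D) = 15x² ÷ −3x² = −5. Subtract (−5)·D = 15x² + 40x − 5. Remainder: 3.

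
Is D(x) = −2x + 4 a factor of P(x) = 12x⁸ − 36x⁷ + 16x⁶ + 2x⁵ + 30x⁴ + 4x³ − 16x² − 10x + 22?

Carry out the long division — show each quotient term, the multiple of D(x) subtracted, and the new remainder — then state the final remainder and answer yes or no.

R(x) = 2, so D(x) is not a factor of P(x). no

Step 1: lead(12x⁸ − 36x⁷ + 16x⁶ + 2x⁵ + 30x⁴ + 4x³ − 16x² − 10x + 22) ÷ lead(D) = 12x⁸ ÷ −2x = −6x⁷. Subtract (−6x⁷)·D = 12x⁸ − 24x⁷. Remainder: −12x⁷ + 16x⁶ + 2x⁵ + 30x⁴ + 4x³ − 16x² − 10x + 22.
Step 2: lead(−12x⁷ + 16x⁶ + 2x⁵ + 30x⁴ + 4x³ − 16x² − 10x + 22) ÷ lead(D) = −12x⁷ ÷ −2x = 6x⁶. Subtract (6x⁶)·D = −12x⁷ + 24x⁶. Remainder: −8x⁶ + 2x⁵ + 30x⁴ + 4x³ − 16x² − 10x + 22.
Step 3: lead(−8x⁶ + 2x⁵ + 30x⁴ + 4x³ − 16x² − 10x + 22) ÷ lead(D) = −8x⁶ ÷ −2x = 4x⁵. Subtract (4x⁵)·D = −8x⁶ + 16x⁵. Remainder: −14x⁵ + 30x⁴ + 4x³ − 16x² − 10x + 22.
Step 4: lead(−14x⁵ + 30x⁴ + 4x³ − 16x² − 10x + 22) ÷ lead(D) = −14x⁵ ÷ −2x = 7x⁴. Subtract (7x⁴)·D = −14x⁵ + 28x⁴. Remainder: 2x⁴ + 4x³ − 16x² − 10x + 22.
Step 5: lead(2x⁴ + 4x³ − 16x² − 10x + 22) ÷ lead(D) = 2x⁴ ÷ −2x = −x³. Subtract (−x³)·D = 2x⁴ − 4x³. Remainder: 8x³ − 16x² − 10x + 22.
Step 6: lead(8x³ − 16x² − 10x + 22) ÷ lead(D) = 8x³ ÷ −2x = −4x². Subtract (−4x²)·D = 8x³ − 16x². Remainder: −10x + 22.
Step 7: lead(−10x + 22) ÷ lead(D) = −10x ÷ −2x = 5. Subtract (5)·D = −10x + 20. Remainder: 2.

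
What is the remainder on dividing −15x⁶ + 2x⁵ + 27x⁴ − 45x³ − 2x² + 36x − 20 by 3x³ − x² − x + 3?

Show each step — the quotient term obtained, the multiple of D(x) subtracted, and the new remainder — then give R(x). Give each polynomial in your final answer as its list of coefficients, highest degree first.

R = [7, 4]

Step 1: lead(−15x⁶ + 2x⁵ + 27x⁴ − 45x³ − 2x² + 36x − 20) ÷ lead(D) = −15x⁶ ÷ 3x³ = −5x³. Subtract (−5x³)·D = −15x⁶ + 5x⁵ + 5x⁴ − 15x³. Remainder: −3x⁵ + 22x⁴ − 30x³ − 2x² + 36x − 20.
Step 2: lead(−3x⁵ + 22x⁴ − 30x³ − 2x² + 36x − 20) ÷ lead(D) = −3x⁵ ÷ 3x³ = −x². Subtract (−x²)·D = −3x⁵ + x⁴ + x³ − 3x². Remainder: 21x⁴ − 31x³ + x² + 36x − 20.
Step 3: lead(21x⁴ − 31x³ + x² + 36x − 20) ÷ lead(D) = 21x⁴ ÷ 3x³ = 7x. Subtract (7x)·D = 21x⁴ − 7x³ − 7x² + 21x. Remainder: −24x³ + 8x² + 15x − 20.
Step 4: lead(−24x³ + 8x² + 15x − 20) ÷ lead(D) = −24x³ ÷ 3x³ = −8. Subtract (−8)·D = −24x³ + 8x² + 8x − 24. Remainder: 7x + 4.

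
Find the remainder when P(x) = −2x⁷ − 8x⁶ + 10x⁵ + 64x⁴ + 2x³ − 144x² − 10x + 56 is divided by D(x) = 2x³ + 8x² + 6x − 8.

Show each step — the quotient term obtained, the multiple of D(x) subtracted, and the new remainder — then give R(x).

R(x) = 0

Step 1: lead(−2x⁷ − 8x⁶ + 10x⁵ + 64x⁴ + 2x³ − 144x² − 10x + 56) ÷ lead(D) = −2x⁷ ÷ 2x³ = −x⁴. Subtract (−x⁴)·D = −2x⁷ − 8x⁶ − 6x⁵ + 8x⁴. Remainder: 16x⁵ + 56x⁴ + 2x³ − 144x² − 10x + 56.
Step 2: lead(16x⁵ + 56x⁴ + 2x³ − 144x² − 10x + 56) ÷ lead(D) = 16x⁵ ÷ 2x³ = 8x². Subtract (8x²)·D = 16x⁵ + 64x⁴ + 48x³ − 64x². Remainder: −8x⁴ − 46x³ − 80x² − 10x + 56.
Step 3: lead(−8x⁴ − 46x³ − 80x² − 10x + 56) ÷ lead(D) = −8x⁴ ÷ 2x³ = −4x. Subtract (−4x)·D = −8x⁴ − 32x³ − 24x² + 32x. Remainder: −14x³ − 56x² − 42x + 56.
Step 4: lead(−14x³ − 56x² − 42x + 56) ÷ lead(D) = −14x³ ÷ 2x³ = −7. Subtract (−7)·D = −14x³ − 56x² − 42x + 56. Remainder: 0.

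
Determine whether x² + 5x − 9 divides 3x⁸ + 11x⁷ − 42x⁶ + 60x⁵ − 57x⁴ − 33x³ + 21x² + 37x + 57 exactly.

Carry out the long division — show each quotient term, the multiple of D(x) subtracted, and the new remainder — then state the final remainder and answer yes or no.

R(x) = 9x − 6, so D(x) is not a factor of P(x). no

Step 1: lead(3x⁸ + 11x⁷ − 42x⁶ + 60x⁵ − 57x⁴ − 33x³ + 21x² + 37x + 57) ÷ lead(D) = 3x⁸ ÷ x² = 3x⁶. Subtract (3x⁶)·D = 3x⁸ + 15x⁷ − 27x⁶. Remainder: −4x⁷ − 15x⁶ + 60x⁵ − 57x⁴ − 33x³ + 21x² + 37x + 57.
Step 2: lead(−4x⁷ − 15x⁶ + 60x⁵ − 57x⁴ − 33x³ + 21x² + 37x + 57) ÷ lead(D) = −4x⁷ ÷ x² = −4x⁵. Subtract (−4x⁵)·D = −4x⁷ − 20x⁶ + 36x⁵. Remainder: 5x⁶ + 24x⁵ − 57x⁴ − 33x³ + 21x² + 37x + 57.
Step 3: lead(5x⁶ + 24x⁵ − 57x⁴ − 33x³ + 21x² + 37x + 57) ÷ lead(D) = 5x⁶ ÷ x² = 5x⁴. Subtract (5x⁴)·D = 5x⁶ + 25x⁵ − 45x⁴. Remainder: −x⁵ − 12x⁴ − 33x³ + 21x² + 37x + 57.
Step 4: lead(−x⁵ − 12x⁴ − 33x³ + 21x² + 37x + 57) ÷ lead(D) = −x⁵ ÷ x² = −x³. Subtract (−x³)·D = −x⁵ − 5x⁴ + 9x³. Remainder: −7x⁴ − 42x³ + 21x² + 37x + 57.
Step 5: lead(−7x⁴ − 42x³ + 21x² + 37x + 57) ÷ lead(D) = −7x⁴ ÷ x² = −7x². Subtract (−7x²)·D = −7x⁴ − 35x³ + 63x². Remainder: −7x³ − 42x² + 37x + 57.
Step 6: lead(−7x³ − 42x² + 37x + 57) ÷ lead(D) = −7x³ ÷ x² = −7x. Subtract (−7x)·D = −7x³ − 35x² + 63x. Remainder: −7x² − 26x + 57.
Step 7: lead(−7x² − 26x + 57) ÷ lead(D) = −7x² ÷ x² = −7. Subtract (−7)·D = −7x² − 35x + 63. Remainder: 9x − 6.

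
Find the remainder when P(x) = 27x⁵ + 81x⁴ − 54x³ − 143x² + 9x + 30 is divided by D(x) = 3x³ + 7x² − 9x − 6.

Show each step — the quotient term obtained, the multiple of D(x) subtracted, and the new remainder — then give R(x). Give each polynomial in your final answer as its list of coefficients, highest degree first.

R = [0]

Step 1: lead(27x⁵ + 81x⁴ − 54x³ − 143x² + 9x + 30) ÷ lead(D) = 27x⁵ ÷ 3x³ = 9x². Subtract (9x²)·D = 27x⁵ + 63x⁴ − 81x³ − 54x². Remainder: 18x⁴ + 27x³ − 89x² + 9x + 30.
Step 2: lead(18x⁴ + 27x³ − 89x² + 9x + 30) ÷ lead(D) = 18x⁴ ÷ 3x³ = 6x. Subtract (6x)·D = 18x⁴ + 42x³ − 54x² − 36x. Remainder: −15x³ − 35x² + 45x + 30.
Step 3: lead(−15x³ − 35x² + 45x + 30) ÷ lead(D) = −15x³ ÷ 3x³ = −5. Subtract (−5)·D = −15x³ − 35x² + 45x + 30. Remainder: 0.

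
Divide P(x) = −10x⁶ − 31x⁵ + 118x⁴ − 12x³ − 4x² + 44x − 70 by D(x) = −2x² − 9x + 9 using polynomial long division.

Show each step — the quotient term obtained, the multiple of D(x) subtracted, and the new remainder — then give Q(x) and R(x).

Step 1: lead(−10x⁶ − 31x⁵ + 118x⁴ − 12x³ − 4x² + 44x − 70) ÷ lead(D) = −10x⁶ ÷ −2x² = 5x⁴. Subtract (5x⁴)·D = −10x⁶ − 45x⁵ + 45x⁴. Remainder: 14x⁵ + 73x⁴ − 12x³ − 4x² + 44x − 70.
Step 2: lead(14x⁵ + 73x⁴ − 12x³ − 4x² + 44x − 70) ÷ lead(D) = 14x⁵ ÷ −2x² = −7x³. Subtract (−7x³)·D = 14x⁵ + 63x⁴ − 63x³. Remainder: 10x⁴ + 51x³ − 4x² + 44x − 70.
Step 3: lead(10x⁴ + 51x³ − 4x² + 44x − 70) ÷ lead(D) = 10x⁴ ÷ −2x² = −5x². Subtract (−5x²)·D = 10x⁴ + 45x³ − 45x². Remainder: 6x³ + 41x² + 44x − 70.
Step 4: lead(6x³ + 41x² + 44x − 70) ÷ lead(D) = 6x³ ÷ −2x² = −3x. Subtract (−3x)·D = 6x³ + 27x² − 27x. Remainder: 14x² + 71x − 70.
Step 5: lead(14x² + 71x − 70) ÷ lead(D) = 14x² ÷ −2x² = −7. Subtract (−7)·D = 14x² + 63x − 63. Remainder: 8x − 7.

Q(x) = 5x⁴ − 7x³ − 5x² − 3x − 7; R(x) = 8x − 7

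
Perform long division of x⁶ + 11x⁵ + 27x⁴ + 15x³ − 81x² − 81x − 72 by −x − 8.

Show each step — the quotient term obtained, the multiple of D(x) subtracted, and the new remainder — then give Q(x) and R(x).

Step 1: lead(x⁶ + 11x⁵ + 27x⁴ + 15x³ − 81x² − 81x − 72) ÷ lead(D) = x⁶ ÷ −x = −x⁵. Subtract (−x⁵)·D = x⁶ + 8x⁵. Remainder: 3x⁵ + 27x⁴ + 15x³ − 81x² − 81x − 72.
Step 2: lead(3x⁵ + 27x⁴ + 15x³ − 81x² − 81x − 72) ÷ lead(D) = 3x⁵ ÷ −x = −3x⁴. Subtract (−3x⁴)·D = 3x⁵ + 24x⁴. Remainder: 3x⁴ + 15x³ − 81x² − 81x − 72.
Step 3: lead(3x⁴ + 15x³ − 81x² − 81x − 72) ÷ lead(D) = 3x⁴ ÷ −x = −3x³. Subtract (−3x³)·D = 3x⁴ + 24x³. Remainder: −9x³ − 81x² − 81x − 72.
Step 4: lead(−9x³ − 81x² − 81x − 72) ÷ lead(D) = −9x³ ÷ −x = 9x². Subtract (9x²)·D = −9x³ − 72x². Remainder: −9x² − 81x − 72.
Step 5: lead(−9x² − 81x − 72) ÷ lead(D) = −9x² ÷ −x = 9x. Subtract (9x)·D = −9x² − 72x. Remainder: −9x − 72.
Step 6: lead(−9x − 72) ÷ lead(D) = −9x ÷ −x = 9. Subtract (9)·D = −9x − 72. Remainder: 0.

Q(x) = −x⁵ − 3x⁴ − 3x³ + 9x² + 9x + 9; R(x) = 0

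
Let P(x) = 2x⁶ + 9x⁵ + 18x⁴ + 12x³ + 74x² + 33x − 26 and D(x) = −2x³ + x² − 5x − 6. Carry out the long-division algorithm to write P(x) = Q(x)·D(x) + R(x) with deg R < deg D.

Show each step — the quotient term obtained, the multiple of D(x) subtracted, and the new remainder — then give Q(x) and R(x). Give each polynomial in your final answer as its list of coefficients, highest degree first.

Step 1: lead(2x⁶ + 9x⁵ + 18x⁴ + 12x³ + 74x² + 33x − 26) ÷ lead(D) = 2x⁶ ÷ −2x³ = −x³. Subtract (−x³)·D = 2x⁶ − x⁵ + 5x⁴ + 6x³. Remainder: 10x⁵ + 13x⁴ + 6x³ + 74x² + 33x − 26.
Step 2: lead(10x⁵ + 13x⁴ + 6x³ + 74x² + 33x − 26) ÷ lead(D) = 10x⁵ ÷ −2x³ = −5x². Subtract (−5x²)·D = 10x⁵ − 5x⁴ + 25x³ + 30x². Remainder: 18x⁴ − 19x³ + 44x² + 33x − 26.
Step 3: lead(18x⁴ − 19x³ + 44x² + 33x − 26) ÷ lead(D) = 18x⁴ ÷ −2x³ = −9x. Subtract (−9x)·D = 18x⁴ − 9x³ + 45x² + 54x. Remainder: −10x³ − x² − 21x − 26.
Step 4: lead(−10x³ − x² − 21x − 26) ÷ lead(D) = −10x³ ÷ −2x³ = 5. Subtract (5)·D = −10x³ + 5x² − 25x − 30. Remainder: −6x² + 4x + 4.

Q = [-1, -5, -9, 5]; R = [-6, 4, 4]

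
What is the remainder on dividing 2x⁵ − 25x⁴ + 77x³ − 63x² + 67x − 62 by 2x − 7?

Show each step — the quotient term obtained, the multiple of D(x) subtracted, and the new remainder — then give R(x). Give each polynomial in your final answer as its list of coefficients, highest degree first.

R = [1]

Step 1: lead(2x⁵ − 25x⁴ + 77x³ − 63x² + 67x − 62) ÷ lead(D) = 2x⁵ ÷ 2x = x⁴. Subtract (x⁴)·D = 2x⁵ − 7x⁴. Remainder: −18x⁴ + 77x³ − 63x² + 67x − 62.
Step 2: lead(−18x⁴ + 77x³ − 63x² + 67x − 62) ÷ lead(D) = −18x⁴ ÷ 2x = −9x³. Subtract (−9x³)·D = −18x⁴ + 63x³. Remainder: 14x³ − 63x² + 67x − 62.
Step 3: lead(14x³ − 63x² + 67x − 62) ÷ lead(D) = 14x³ ÷ 2x = 7x². Subtract (7x²)·D = 14x³ − 49x². Remainder: −14x² + 67x − 62.
Step 4: lead(−14x² + 67x − 62) ÷ lead(D) = −14x² ÷ 2x = −7x. Subtract (−7x)·D = −14x² + 49x. Remainder: 18x − 62.
Step 5: lead(18x − 62) ÷ lead(D) = 18x ÷ 2x = 9. Subtract (9)·D = 18x − 63. Remainder: 1.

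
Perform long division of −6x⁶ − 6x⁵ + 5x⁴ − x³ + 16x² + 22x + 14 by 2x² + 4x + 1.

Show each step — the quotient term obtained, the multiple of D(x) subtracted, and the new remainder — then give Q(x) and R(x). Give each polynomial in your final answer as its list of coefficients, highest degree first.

Step 1: lead(−6x⁶ − 6x⁵ + 5x⁴ − x³ + 16x² + 22x + 14) ÷ lead(D) = −6x⁶ ÷ 2x² = −3x⁴. Subtract (−3x⁴)·D = −6x⁶ − 12x⁵ − 3x⁴. Remainder: 6x⁵ + 8x⁴ − x³ + 16x² + 22x + 14.
Step 2: lead(6x⁵ + 8x⁴ − x³ + 16x² + 22x + 14) ÷ lead(D) = 6x⁵ ÷ 2x² = 3x³. Subtract (3x³)·D = 6x⁵ + 12x⁴ + 3x³. Remainder: −4x⁴ − 4x³ + 16x² + 22x + 14.
Step 3: lead(−4x⁴ − 4x³ + 16x² + 22x + 14) ÷ lead(D) = −4x⁴ ÷ 2x² = −2x². Subtract (−2x²)·D = −4x⁴ − 8x³ − 2x². Remainder: 4x³ + 18x² + 22x + 14.
Step 4: lead(4x³ + 18x² + 22x + 14) ÷ lead(D) = 4x³ ÷ 2x² = 2x. Subtract (2x)·D = 4x³ + 8x² + 2x. Remainder: 10x² + 20x + 14.
Step 5: lead(10x² + 20x + 14) ÷ lead(D) = 10x² ÷ 2x² = 5. Subtract (5)·D = 10x² + 20x + 5. Remainder: 9.

Q = [-3, 3, -2, 2, 5]; R = [9]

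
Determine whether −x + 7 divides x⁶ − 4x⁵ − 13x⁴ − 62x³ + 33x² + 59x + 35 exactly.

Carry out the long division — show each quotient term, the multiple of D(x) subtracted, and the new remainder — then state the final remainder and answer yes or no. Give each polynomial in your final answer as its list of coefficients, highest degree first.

Step 1: lead(x⁶ − 4x⁵ − 13x⁴ − 62x³ + 33x² + 59x + 35) ÷ lead(D) = x⁶ ÷ −x = −x⁵. Subtract (−x⁵)·D = x⁶ − 7x⁵. Remainder: 3x⁵ − 13x⁴ − 62x³ + 33x² + 59x + 35.
Step 2: lead(3x⁵ − 13x⁴ − 62x³ + 33x² + 59x + 35) ÷ lead(D) = 3x⁵ ÷ −x = −3x⁴. Subtract (−3x⁴)·D = 3x⁵ − 21x⁴. Remainder: 8x⁴ − 62x³ + 33x² + 59x + 35.
Step 3: lead(8x⁴ − 62x³ + 33x² + 59x + 35) ÷ lead(D) = 8x⁴ ÷ −x = −8x³. Subtract (−8x³)·D = 8x⁴ − 56x³. Remainder: −6x³ + 33x² + 59x + 35.
Step 4: lead(−6x³ + 33x² + 59x + 35) ÷ lead(D) = −6x³ ÷ −x = 6x². Subtract (6x²)·D = −6x³ + 42x². Remainder: −9x² + 59x + 35.
Step 5: lead(−9x² + 59x + 35) ÷ lead(D) = −9x² ÷ −x = 9x. Subtract (9x)·D = −9x² + 63x. Remainder: −4x + 35.
Step 6: lead(−4x + 35) ÷ lead(D) = −4x ÷ −x = 4. Subtract (4)·D = −4x + 28. Remainder: 7.

R = [7], so D(x) is not a factor of P(x). no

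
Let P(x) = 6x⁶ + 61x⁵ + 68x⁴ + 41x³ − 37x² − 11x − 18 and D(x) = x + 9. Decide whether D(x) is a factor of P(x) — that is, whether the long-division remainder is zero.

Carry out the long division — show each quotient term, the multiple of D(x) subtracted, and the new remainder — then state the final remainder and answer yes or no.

R(x) = 0, so D(x) is a factor of P(x). yes

Step 1: lead(6x⁶ + 61x⁵ + 68x⁴ + 41x³ − 37x² − 11x − 18) ÷ lead(D) = 6x⁶ ÷ x = 6x⁵. Subtract (6x⁵)·D = 6x⁶ + 54x⁵. Remainder: 7x⁵ + 68x⁴ + 41x³ − 37x² − 11x − 18.
Step 2: lead(7x⁵ + 68x⁴ + 41x³ − 37x² − 11x − 18) ÷ lead(D) = 7x⁵ ÷ x = 7x⁴. Subtract (7x⁴)·D = 7x⁵ + 63x⁴. Remainder: 5x⁴ + 41x³ − 37x² − 11x − 18.
Step 3: lead(5x⁴ + 41x³ − 37x² − 11x − 18) ÷ lead(D) = 5x⁴ ÷ x = 5x³. Subtract (5x³)·D = 5x⁴ + 45x³. Remainder: −4x³ − 37x² − 11x − 18.
Step 4: lead(−4x³ − 37x² − 11x − 18) ÷ lead(D) = −4x³ ÷ x = −4x². Subtract (−4x²)·D = −4x³ − 36x². Remainder: −x² − 11x − 18.
Step 5: lead(−x² − 11x − 18) ÷ lead(D) = −x² ÷ x = −x. Subtract (−x)·D = −x² − 9x. Remainder: −2x − 18.
Step 6: lead(−2x − 18) ÷ lead(D) = −2x ÷ x = −2. Subtract (−2)·D = −2x − 18. Remainder: 0.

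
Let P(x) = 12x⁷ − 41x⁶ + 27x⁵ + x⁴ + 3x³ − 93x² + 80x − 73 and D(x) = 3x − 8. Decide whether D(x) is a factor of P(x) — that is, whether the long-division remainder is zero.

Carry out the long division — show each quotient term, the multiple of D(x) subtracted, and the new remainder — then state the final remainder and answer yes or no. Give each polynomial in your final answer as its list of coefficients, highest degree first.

R = [-9], so D(x) is not a factor of P(x). no

Step 1: lead(12x⁷ − 41x⁶ + 27x⁵ + x⁴ + 3x³ − 93x² + 80x − 73) ÷ lead(D) = 12x⁷ ÷ 3x = 4x⁶. Subtract (4x⁶)·D = 12x⁷ − 32x⁶. Remainder: −9x⁶ + 27x⁵ + x⁴ + 3x³ − 93x² + 80x − 73.
Step 2: lead(−9x⁶ + 27x⁵ + x⁴ + 3x³ − 93x² + 80x − 73) ÷ lead(D) = −9x⁶ ÷ 3x = −3x⁵. Subtract (−3x⁵)·D = −9x⁶ + 24x⁵. Remainder: 3x⁵ + x⁴ + 3x³ − 93x² + 80x − 73.
Step 3: lead(3x⁵ + x⁴ + 3x³ − 93x² + 80x − 73) ÷ lead(D) = 3x⁵ ÷ 3x = x⁴. Subtract (x⁴)·D = 3x⁵ − 8x⁴. Remainder: 9x⁴ + 3x³ − 93x² + 80x − 73.
Step 4: lead(9x⁴ + 3x³ − 93x² + 80x − 73) ÷ lead(D) = 9x⁴ ÷ 3x = 3x³. Subtract (3x³)·D = 9x⁴ − 24x³. Remainder: 27x³ − 93x² + 80x − 73.
Step 5: lead(27x³ − 93x² + 80x − 73) ÷ lead(D) = 27x³ ÷ 3x = 9x². Subtract (9x²)·D = 27x³ − 72x². Remainder: −21x² + 80x − 73.
Step 6: lead(−21x² + 80x − 73) ÷ lead(D) = −21x² ÷ 3x = −7x. Subtract (−7x)·D = −21x² + 56x. Remainder: 24x − 73.
Step 7: lead(24x − 73) ÷ lead(D) = 24x ÷ 3x = 8. Subtract (8)·D = 24x − 64. Remainder: −9.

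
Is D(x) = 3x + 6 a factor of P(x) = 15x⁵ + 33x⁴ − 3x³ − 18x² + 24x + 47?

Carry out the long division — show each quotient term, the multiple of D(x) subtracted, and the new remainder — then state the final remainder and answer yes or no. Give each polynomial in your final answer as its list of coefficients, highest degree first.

R = [-1], so D(x) is not a factor of P(x). no

Step 1: lead(15x⁵ + 33x⁴ − 3x³ − 18x² + 24x + 47) ÷ lead(D) = 15x⁵ ÷ 3x = 5x⁴. Subtract (5x⁴)·D = 15x⁵ + 30x⁴. Remainder: 3x⁴ − 3x³ − 18x² + 24x + 47.
Step 2: lead(3x⁴ − 3x³ − 18x² + 24x + 47) ÷ lead(D) = 3x⁴ ÷ 3x = x³. Subtract (x³)·D = 3x⁴ + 6x³. Remainder: −9x³ − 18x² + 24x + 47.
Step 3: lead(−9x³ − 18x² + 24x + 47) ÷ lead(D) = −9x³ ÷ 3x = −3x². Subtract (−3x²)·D = −9x³ − 18x². Remainder: 24x + 47.
Step 4: lead(24x + 47) ÷ lead(D) = 24x ÷ 3x = 8. Subtract (8)·D = 24x + 48. Remainder: −1.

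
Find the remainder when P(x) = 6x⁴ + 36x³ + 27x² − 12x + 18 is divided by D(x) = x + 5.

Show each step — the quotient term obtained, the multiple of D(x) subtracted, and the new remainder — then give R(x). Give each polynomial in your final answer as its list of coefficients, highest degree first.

Step 1: lead(6x⁴ + 36x³ + 27x² − 12x + 18) ÷ lead(D) = 6x⁴ ÷ x = 6x³. Subtract (6x³)·D = 6x⁴ + 30x³. Remainder: 6x³ + 27x² − 12x + 18.
Step 2: lead(6x³ + 27x² − 12x + 18) ÷ lead(D) = 6x³ ÷ x = 6x². Subtract (6x²)·D = 6x³ + 30x². Remainder: −3x² − 12x + 18.
Step 3: lead(−3x² − 12x + 18) ÷ lead(D) = −3x² ÷ x = −3x. Subtract (−3x)·D = −3x² − 15x. Remainder: 3x + 18.
Step 4: lead(3x + 18) ÷ lead(D) = 3x ÷ x = 3. Subtract (3)·D = 3x + 15. Remainder: 3.

R = [3]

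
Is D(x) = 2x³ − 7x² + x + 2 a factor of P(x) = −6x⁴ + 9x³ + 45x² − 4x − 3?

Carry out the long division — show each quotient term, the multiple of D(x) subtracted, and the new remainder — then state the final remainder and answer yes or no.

R(x) = 6x² + 8x + 9, so D(x) is not a factor of P(x). no

Step 1: lead(−6x⁴ + 9x³ + 45x² − 4x − 3) ÷ lead(D) = −6x⁴ ÷ 2x³ = −3x. Subtract (−3x)·D = −6x⁴ + 21x³ − 3x² − 6x. Remainder: −12x³ + 48x² + 2x − 3.
Step 2: lead(−12x³ + 48x² + 2x − 3) ÷ lead(D) = −12x³ ÷ 2x³ = −6. Subtract (−6)·D = −12x³ + 42x² − 6x − 12. Remainder: 6x² + 8x + 9.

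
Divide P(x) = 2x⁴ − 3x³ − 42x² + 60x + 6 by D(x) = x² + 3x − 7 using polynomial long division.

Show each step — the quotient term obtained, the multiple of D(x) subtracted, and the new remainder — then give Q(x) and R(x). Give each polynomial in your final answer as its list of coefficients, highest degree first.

Step 1: lead(2x⁴ − 3x³ − 42x² + 60x + 6) ÷ lead(D) = 2x⁴ ÷ x² = 2x². Subtract (2x²)·D = 2x⁴ + 6x³ − 14x². Remainder: −9x³ − 28x² + 60x + 6.
Step 2: lead(−9x³ − 28x² + 60x + 6) ÷ lead(D) = −9x³ ÷ x² = −9x. Subtract (−9x)·D = −9x³ − 27x² + 63x. Remainder: −x² − 3x + 6.
Step 3: lead(−x² − 3x + 6) ÷ lead(D) = −x² ÷ x² = −1. Subtract (−1)·D = −x² − 3x + 7. Remainder: −1.

Q = [2, -9, -1]; R = [-1]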